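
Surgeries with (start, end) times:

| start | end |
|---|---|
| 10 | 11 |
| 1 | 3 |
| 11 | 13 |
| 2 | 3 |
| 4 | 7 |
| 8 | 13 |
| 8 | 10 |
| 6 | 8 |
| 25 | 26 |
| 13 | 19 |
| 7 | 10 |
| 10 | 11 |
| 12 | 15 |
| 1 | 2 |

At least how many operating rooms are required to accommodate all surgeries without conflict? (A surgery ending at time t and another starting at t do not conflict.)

3

The answer is the maximum number of intervals overlapping at any instant.
Events (time:±→running): 1:+→1 1:+→2 2:-→1 2:+→2 3:-→1 3:-→0 4:+→1 6:+→2 7:-→1 7:+→2 8:-→1 8:+→2 8:+→3 … peak 3.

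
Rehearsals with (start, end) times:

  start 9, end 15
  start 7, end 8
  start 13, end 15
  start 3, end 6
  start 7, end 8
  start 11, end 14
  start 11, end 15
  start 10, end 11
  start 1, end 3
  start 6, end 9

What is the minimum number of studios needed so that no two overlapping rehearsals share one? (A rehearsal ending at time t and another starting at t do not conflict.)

Count concurrent intervals with a sweep; the peak is the room count.
Events (time:±→running): 1:+→1 3:-→0 3:+→1 6:-→0 6:+→1 7:+→2 7:+→3 8:-→2 8:-→1 9:-→0 9:+→1 10:+→2 11:-→1 11:+→2 11:+→3 13:+→4 … peak 4.

4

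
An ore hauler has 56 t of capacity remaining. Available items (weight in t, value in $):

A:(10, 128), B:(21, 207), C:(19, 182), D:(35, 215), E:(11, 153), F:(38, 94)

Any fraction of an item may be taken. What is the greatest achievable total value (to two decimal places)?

Greedy by value/weight ratio, highest first.
Ratios (sorted): E 13.91, A 12.80, B 9.86, C 9.58, D 6.14, F 2.47
take E (11 @ 153); take A (10 @ 128); take B (21 @ 207); take 14/19 of C → 134.11. Capacity used 56/56.
Total value = 622.11

622.11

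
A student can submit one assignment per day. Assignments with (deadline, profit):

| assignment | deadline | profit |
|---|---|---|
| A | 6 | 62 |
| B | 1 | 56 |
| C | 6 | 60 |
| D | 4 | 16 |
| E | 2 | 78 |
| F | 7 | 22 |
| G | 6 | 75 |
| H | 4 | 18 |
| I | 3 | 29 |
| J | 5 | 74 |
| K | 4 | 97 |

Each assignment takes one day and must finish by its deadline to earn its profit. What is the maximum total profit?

Take jobs in profit order; each goes to the latest open slot no later than its deadline.
Profit order: K=97 E=78 G=75 J=74 A=62 C=60 B=56 I=29 F=22 H=18 D=16
Assign: K→slot 4, E→slot 2, G→slot 6, J→slot 5, A→slot 3, C→slot 1, B skipped, I skipped, F→slot 7, H skipped, D skipped.
Slots: [1:C] [2:E] [3:A] [4:K] [5:J] [6:G] [7:F]
Profit = 60 + 78 + 62 + 97 + 74 + 75 + 22 = 468

468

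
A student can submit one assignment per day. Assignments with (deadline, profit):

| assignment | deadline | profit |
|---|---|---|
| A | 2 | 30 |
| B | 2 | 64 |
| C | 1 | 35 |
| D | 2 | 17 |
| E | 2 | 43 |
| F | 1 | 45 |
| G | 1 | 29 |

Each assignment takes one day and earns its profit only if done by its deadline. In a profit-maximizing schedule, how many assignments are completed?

Profit order: B=64 F=45 E=43 C=35 A=30 G=29 D=17
Assign: B→slot 2, F→slot 1, E skipped, C skipped, A skipped, G skipped, D skipped.
Slots: [1:F] [2:B]
2 of 7 scheduled.

2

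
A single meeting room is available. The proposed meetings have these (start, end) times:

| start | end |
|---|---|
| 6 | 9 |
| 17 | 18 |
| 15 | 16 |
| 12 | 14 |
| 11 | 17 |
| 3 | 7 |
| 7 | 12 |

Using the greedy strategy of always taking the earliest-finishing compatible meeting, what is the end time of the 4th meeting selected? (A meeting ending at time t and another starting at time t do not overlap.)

By end time: (3,7), (6,9), (7,12), (12,14), (15,16), (11,17), (17,18).
Pick (3,7); next start ≥ 7 → (7,12); next start ≥ 12 → (12,14); next start ≥ 14 → (15,16); next start ≥ 16 → (17,18).
Selected: (3,7) (7,12) (12,14) (15,16) (17,18)

16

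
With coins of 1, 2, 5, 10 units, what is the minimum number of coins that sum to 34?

5

34 − 3×10→4 − 2×2→0
Total coins = 3 + 2 = 5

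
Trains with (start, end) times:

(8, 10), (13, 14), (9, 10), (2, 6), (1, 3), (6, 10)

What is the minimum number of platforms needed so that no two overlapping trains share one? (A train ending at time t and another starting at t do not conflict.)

Count concurrent intervals with a sweep; the peak is the room count.
Events (time:±→running): 1:+→1 2:+→2 3:-→1 6:-→0 6:+→1 8:+→2 9:+→3 … peak 3.

3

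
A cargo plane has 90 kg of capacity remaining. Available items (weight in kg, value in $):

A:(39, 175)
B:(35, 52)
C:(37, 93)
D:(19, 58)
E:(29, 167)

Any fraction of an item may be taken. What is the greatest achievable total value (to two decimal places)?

Order: E (167/29=5.76) > A (175/39=4.49) > D (58/19=3.05) > C (93/37=2.51) > B (52/35=1.49)
Fill: take E (29 @ 167) → take A (39 @ 175) → take D (19 @ 58) → take 3/37 of C → 7.54; 90/90 used.
Total value = 407.54

407.54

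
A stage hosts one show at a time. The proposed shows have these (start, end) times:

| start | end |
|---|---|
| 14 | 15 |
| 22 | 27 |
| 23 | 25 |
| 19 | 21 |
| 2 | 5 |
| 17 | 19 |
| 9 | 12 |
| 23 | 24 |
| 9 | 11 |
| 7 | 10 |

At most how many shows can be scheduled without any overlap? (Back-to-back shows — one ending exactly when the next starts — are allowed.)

Sorted by end: (2,5)  (7,10)  (9,11)  (9,12)  (14,15)  (17,19)  (19,21)  (23,24)  (23,25)  (22,27)
take (2,5); take (7,10); skip (9,11); skip (9,12); take (14,15); take (17,19); take (19,21); take (23,24).
Selected 6 shows.

6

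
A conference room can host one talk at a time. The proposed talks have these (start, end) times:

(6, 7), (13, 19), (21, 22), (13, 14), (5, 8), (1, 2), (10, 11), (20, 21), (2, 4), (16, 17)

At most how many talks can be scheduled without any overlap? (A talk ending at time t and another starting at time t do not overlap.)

By end time: (1,2), (2,4), (6,7), (5,8), (10,11), (13,14), (16,17), (13,19), (20,21), (21,22).
Pick (1,2); next start ≥ 2 → (2,4); next start ≥ 4 → (6,7); next start ≥ 7 → (10,11); next start ≥ 11 → (13,14); next start ≥ 14 → (16,17); next start ≥ 17 → (20,21); next start ≥ 21 → (21,22).
Selected 8 talks.

8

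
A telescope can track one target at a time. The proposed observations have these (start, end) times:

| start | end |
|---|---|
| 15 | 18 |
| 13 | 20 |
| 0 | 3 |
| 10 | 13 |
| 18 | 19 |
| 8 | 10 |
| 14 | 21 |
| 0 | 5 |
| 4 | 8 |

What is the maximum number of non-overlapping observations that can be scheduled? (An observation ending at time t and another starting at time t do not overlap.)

6

Sorted by end: (0,3)  (0,5)  (4,8)  (8,10)  (10,13)  (15,18)  (18,19)  (13,20)  (14,21)
take (0,3); take (4,8); take (8,10); take (10,13); take (15,18); take (18,19).
Selected 6 observations.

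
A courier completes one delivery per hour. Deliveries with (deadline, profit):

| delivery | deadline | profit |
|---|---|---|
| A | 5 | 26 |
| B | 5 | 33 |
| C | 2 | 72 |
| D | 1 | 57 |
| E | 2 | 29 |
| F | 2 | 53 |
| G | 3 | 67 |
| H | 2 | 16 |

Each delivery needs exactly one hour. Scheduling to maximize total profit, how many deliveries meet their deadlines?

5

Profit order: C=72 G=67 D=57 F=53 B=33 E=29 A=26 H=16
Assign: C→slot 2, G→slot 3, D→slot 1, F skipped, B→slot 5, E skipped, A→slot 4, H skipped.
Slots: [1:D] [2:C] [3:G] [4:A] [5:B]
5 of 8 scheduled.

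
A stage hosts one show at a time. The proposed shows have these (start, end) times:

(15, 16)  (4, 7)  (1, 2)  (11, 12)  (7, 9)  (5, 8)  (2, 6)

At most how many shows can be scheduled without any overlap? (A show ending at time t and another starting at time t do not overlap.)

5

Greedy by earliest finish: after sorting by end time, pick each interval compatible with the last pick.
Sorted by end: (1,2)  (2,6)  (4,7)  (5,8)  (7,9)  (11,12)  (15,16)
take (1,2); take (2,6); skip (4,7); skip (5,8); take (7,9); take (11,12); take (15,16).
Selected 5 shows.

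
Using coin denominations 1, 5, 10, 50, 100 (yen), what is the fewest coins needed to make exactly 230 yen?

Greedy: take as many of the largest coin as possible, then repeat with the remainder.
230 = 2×100 + 3×10
Total coins = 2 + 3 = 5

5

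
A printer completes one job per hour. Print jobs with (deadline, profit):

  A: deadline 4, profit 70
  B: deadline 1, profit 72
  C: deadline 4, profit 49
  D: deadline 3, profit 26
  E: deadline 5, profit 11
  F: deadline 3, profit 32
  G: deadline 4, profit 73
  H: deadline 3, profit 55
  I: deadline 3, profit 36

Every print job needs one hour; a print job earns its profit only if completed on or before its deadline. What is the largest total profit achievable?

281

Profit order: G=73 B=72 A=70 H=55 C=49 I=36 F=32 D=26 E=11
Assign: G→slot 4, B→slot 1, A→slot 3, H→slot 2, C skipped, I skipped, F skipped, D skipped, E→slot 5.
Slots: [1:B] [2:H] [3:A] [4:G] [5:E]
Profit = 72 + 55 + 70 + 73 + 11 = 281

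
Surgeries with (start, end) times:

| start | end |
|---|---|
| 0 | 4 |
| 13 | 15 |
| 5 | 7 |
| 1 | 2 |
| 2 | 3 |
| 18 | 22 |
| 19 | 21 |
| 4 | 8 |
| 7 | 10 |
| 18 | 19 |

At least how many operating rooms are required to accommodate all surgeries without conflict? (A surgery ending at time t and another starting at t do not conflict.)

2

starts: [0, 1, 2, 4, 5, 7, 13, 18, 18, 19]
ends:   [2, 3, 4, 7, 8, 10, 15, 19, 21, 22]
s0→1 s1→2  — peak 2.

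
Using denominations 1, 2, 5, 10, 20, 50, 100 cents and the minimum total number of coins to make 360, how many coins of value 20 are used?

360 = 3×100 + 1×50 + 1×10
Count of 20: 0

0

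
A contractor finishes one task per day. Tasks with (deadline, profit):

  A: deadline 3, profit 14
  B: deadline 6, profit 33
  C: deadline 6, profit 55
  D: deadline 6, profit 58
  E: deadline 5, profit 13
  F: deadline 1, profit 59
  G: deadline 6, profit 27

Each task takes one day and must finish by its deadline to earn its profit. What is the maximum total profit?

246

By profit: F(d1,59), D(d6,58), C(d6,55), B(d6,33), G(d6,27), A(d3,14), E(d5,13)
F→slot 1; D→slot 6; C→slot 5; B→slot 4; G→slot 3; A→slot 2; E skipped.
Profit = 59 + 14 + 27 + 33 + 55 + 58 = 246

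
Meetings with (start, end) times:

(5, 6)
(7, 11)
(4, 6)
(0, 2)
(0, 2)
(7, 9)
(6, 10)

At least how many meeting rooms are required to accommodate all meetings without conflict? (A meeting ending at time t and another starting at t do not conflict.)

3

The answer is the maximum number of intervals overlapping at any instant.
starts: [0, 0, 4, 5, 6, 7, 7]
ends:   [2, 2, 6, 6, 9, 10, 11]
s0→1 s0→2 e2→1 e2→0 s4→1 s5→2 e6→1 e6→0 s6→1 s7→2 s7→3  — peak 3.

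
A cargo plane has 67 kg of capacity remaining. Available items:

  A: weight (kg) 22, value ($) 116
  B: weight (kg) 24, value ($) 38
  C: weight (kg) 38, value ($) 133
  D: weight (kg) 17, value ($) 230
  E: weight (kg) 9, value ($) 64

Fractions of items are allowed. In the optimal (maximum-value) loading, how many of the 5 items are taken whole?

3

Sort by value per unit weight and fill in that order.
Ratios (sorted): D 13.53, E 7.11, A 5.27, C 3.50, B 1.58
take D (17 @ 230); take E (9 @ 64); take A (22 @ 116); take 19/38 of C → 66.50. Capacity used 67/67.
3 item(s) taken whole; one partial (take 19/38 of C).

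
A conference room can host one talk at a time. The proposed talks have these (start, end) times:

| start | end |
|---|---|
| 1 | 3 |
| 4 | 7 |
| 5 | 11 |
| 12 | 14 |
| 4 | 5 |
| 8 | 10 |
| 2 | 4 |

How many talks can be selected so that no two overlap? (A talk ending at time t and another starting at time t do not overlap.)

4

Greedy by earliest finish: after sorting by end time, pick each interval compatible with the last pick.
By end time: (1,3), (2,4), (4,5), (4,7), (8,10), (5,11), (12,14).
Pick (1,3); next start ≥ 3 → (4,5); next start ≥ 5 → (8,10); next start ≥ 10 → (12,14).
Selected 4 talks.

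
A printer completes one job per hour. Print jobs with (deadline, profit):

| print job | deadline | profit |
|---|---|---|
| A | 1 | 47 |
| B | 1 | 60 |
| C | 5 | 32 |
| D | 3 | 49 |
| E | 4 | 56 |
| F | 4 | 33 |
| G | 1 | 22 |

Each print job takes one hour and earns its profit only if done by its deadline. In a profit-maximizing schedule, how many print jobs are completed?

5

Sort by profit descending; place each in the latest free slot ≤ its deadline.
By profit: B(d1,60), E(d4,56), D(d3,49), A(d1,47), F(d4,33), C(d5,32), G(d1,22)
B→slot 1; E→slot 4; D→slot 3; A skipped; F→slot 2; C→slot 5; G skipped.
5 of 7 scheduled.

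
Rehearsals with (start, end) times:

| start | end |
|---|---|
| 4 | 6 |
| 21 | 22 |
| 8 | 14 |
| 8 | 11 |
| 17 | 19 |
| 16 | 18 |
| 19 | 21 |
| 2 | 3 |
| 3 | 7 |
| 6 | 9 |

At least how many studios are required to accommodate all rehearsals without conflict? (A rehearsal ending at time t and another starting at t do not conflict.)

3

The answer is the maximum number of intervals overlapping at any instant.
Events (time:±→running): 2:+→1 3:-→0 3:+→1 4:+→2 6:-→1 6:+→2 7:-→1 8:+→2 8:+→3 … peak 3.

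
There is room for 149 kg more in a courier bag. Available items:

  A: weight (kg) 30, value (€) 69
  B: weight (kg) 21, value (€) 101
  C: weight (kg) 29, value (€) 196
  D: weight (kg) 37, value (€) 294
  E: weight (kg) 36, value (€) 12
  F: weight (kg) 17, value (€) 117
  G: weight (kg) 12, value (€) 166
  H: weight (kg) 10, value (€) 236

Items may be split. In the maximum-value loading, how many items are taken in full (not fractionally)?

Sort by value per unit weight and fill in that order.
Ratios (sorted): H 23.60, G 13.83, D 7.95, F 6.88, C 6.76, B 4.81, A 2.30, E 0.33
take H (10 @ 236); take G (12 @ 166); take D (37 @ 294); take F (17 @ 117); take C (29 @ 196); take B (21 @ 101); take 23/30 of A → 52.90. Capacity used 149/149.
6 item(s) taken whole; one partial (take 23/30 of A).

6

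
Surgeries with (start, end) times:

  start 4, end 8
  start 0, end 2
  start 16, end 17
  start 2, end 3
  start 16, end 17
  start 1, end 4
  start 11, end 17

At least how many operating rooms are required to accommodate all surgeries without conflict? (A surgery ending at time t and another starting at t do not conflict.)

The answer is the maximum number of intervals overlapping at any instant.
starts: [0, 1, 2, 4, 11, 16, 16]
ends:   [2, 3, 4, 8, 17, 17, 17]
s0→1 s1→2 e2→1 s2→2 e3→1 e4→0 s4→1 e8→0 s11→1 s16→2 s16→3  — peak 3.

3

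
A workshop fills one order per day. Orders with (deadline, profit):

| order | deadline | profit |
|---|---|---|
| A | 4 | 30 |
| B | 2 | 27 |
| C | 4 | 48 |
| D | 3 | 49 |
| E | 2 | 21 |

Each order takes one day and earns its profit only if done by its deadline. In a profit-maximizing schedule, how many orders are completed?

Sort by profit descending; place each in the latest free slot ≤ its deadline.
By profit: D(d3,49), C(d4,48), A(d4,30), B(d2,27), E(d2,21)
D→slot 3; C→slot 4; A→slot 2; B→slot 1; E skipped.
4 of 5 scheduled.

4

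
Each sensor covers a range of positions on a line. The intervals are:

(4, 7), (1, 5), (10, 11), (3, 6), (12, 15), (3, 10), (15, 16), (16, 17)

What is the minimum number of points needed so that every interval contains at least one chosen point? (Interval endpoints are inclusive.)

4

By right end: [1,5]  [3,6]  [4,7]  [3,10]  [10,11]  [12,15]  [15,16]  [16,17]
[1,5] uncovered → point at 5; [10,11] uncovered → point at 11; [12,15] uncovered → point at 15; [16,17] uncovered → point at 17.
Points: 5, 11, 15, 17 (4 total).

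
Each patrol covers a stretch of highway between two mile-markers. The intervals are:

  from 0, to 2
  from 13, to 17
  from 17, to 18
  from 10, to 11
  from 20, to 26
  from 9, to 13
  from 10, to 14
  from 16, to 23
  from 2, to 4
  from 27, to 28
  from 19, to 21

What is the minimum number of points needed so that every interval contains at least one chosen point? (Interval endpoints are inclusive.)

Sorted: [0,2] [2,4] [10,11] [9,13] [10,14] [13,17] [17,18] [19,21] [16,23] [20,26] [27,28]
{[0,2],[2,4]} hit by 2; {[10,11],[9,13],[10,14]} hit by 11; {[13,17],[17,18]} hit by 17; {[19,21],[16,23],[20,26]} hit by 21; {[27,28]} hit by 28.
Points: 2, 11, 17, 21, 28 (5 total).

5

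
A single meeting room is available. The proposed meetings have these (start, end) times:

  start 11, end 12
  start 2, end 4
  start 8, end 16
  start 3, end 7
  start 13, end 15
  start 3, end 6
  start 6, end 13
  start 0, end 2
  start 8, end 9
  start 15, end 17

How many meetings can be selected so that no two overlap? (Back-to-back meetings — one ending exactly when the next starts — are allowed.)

6

Order by finish time; keep every interval that doesn't clash with the previous kept one.
Sorted by end: (0,2)  (2,4)  (3,6)  (3,7)  (8,9)  (11,12)  (6,13)  (13,15)  (8,16)  (15,17)
take (0,2); take (2,4); skip (3,6); take (8,9); take (11,12); take (13,15); take (15,17).
Selected 6 meetings.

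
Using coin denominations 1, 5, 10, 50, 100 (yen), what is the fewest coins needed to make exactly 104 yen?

104 = 1×100 + 4×1
Total coins = 1 + 4 = 5

5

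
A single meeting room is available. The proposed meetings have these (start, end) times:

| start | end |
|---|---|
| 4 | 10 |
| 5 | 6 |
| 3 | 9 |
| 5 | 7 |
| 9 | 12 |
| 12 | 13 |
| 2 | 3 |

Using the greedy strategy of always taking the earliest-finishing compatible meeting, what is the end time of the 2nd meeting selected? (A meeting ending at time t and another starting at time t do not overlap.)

Greedy by earliest finish: after sorting by end time, pick each interval compatible with the last pick.
Sorted by end: (2,3)  (5,6)  (5,7)  (3,9)  (4,10)  (9,12)  (12,13)
take (2,3); take (5,6); skip (3,9); take (9,12); take (12,13).
Selected: (2,3) (5,6) (9,12) (12,13)

6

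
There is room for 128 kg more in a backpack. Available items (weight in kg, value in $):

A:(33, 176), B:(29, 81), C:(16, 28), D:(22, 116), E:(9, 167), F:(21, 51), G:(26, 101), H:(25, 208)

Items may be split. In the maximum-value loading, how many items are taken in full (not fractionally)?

5

Order: E (167/9=18.56) > H (208/25=8.32) > A (176/33=5.33) > D (116/22=5.27) > G (101/26=3.88) > B (81/29=2.79) > F (51/21=2.43) > C (28/16=1.75)
Fill: take E (9 @ 167) → take H (25 @ 208) → take A (33 @ 176) → take D (22 @ 116) → take G (26 @ 101) → take 13/29 of B → 36.31; 128/128 used.
5 item(s) taken whole; one partial (take 13/29 of B).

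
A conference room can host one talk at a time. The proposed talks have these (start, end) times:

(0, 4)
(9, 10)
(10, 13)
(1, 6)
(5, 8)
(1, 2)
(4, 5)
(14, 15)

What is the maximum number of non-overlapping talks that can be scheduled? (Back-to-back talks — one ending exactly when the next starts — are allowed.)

6

Sort by end time and greedily take each interval whose start is ≥ the last chosen end.
By end time: (1,2), (0,4), (4,5), (1,6), (5,8), (9,10), (10,13), (14,15).
Pick (1,2); next start ≥ 2 → (4,5); next start ≥ 5 → (5,8); next start ≥ 8 → (9,10); next start ≥ 10 → (10,13); next start ≥ 13 → (14,15).
Selected 6 talks.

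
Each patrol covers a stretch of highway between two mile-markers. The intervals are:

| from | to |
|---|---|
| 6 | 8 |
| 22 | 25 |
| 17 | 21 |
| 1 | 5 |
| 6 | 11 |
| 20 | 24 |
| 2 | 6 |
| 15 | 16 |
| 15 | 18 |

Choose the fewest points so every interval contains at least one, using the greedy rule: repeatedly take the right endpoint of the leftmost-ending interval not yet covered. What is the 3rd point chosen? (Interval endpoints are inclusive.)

16

Sort by right endpoint; whenever an interval is uncovered, place a point at its right end.
By right end: [1,5]  [2,6]  [6,8]  [6,11]  [15,16]  [15,18]  [17,21]  [20,24]  [22,25]
[1,5] uncovered → point at 5; [6,8] uncovered → point at 8; [15,16] uncovered → point at 16; [17,21] uncovered → point at 21; [22,25] uncovered → point at 25.
Points: 5, 8, 16, 21, 25 (5 total).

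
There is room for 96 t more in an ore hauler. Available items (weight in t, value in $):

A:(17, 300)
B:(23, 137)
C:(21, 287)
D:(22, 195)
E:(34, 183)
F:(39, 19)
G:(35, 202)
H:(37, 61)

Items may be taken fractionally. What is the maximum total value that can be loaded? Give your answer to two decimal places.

Order: A (300/17=17.65) > C (287/21=13.67) > D (195/22=8.86) > B (137/23=5.96) > G (202/35=5.77) > E (183/34=5.38) > H (61/37=1.65) > F (19/39=0.49)
Fill: take A (17 @ 300) → take C (21 @ 287) → take D (22 @ 195) → take B (23 @ 137) → take 13/35 of G → 75.03; 96/96 used.
Total value = 994.03

994.03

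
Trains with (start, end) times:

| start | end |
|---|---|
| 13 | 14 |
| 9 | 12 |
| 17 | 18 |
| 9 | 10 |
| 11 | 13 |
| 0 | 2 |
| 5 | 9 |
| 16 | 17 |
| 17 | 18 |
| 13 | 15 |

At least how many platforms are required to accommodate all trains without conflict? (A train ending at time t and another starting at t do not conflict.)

starts: [0, 5, 9, 9, 11, 13, 13, 16, 17, 17]
ends:   [2, 9, 10, 12, 13, 14, 15, 17, 18, 18]
s0→1 e2→0 s5→1 e9→0 s9→1 s9→2  — peak 2.

2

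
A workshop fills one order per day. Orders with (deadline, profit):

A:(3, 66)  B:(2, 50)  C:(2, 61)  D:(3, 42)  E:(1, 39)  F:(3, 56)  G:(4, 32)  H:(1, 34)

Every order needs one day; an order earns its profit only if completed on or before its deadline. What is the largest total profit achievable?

215

Take jobs in profit order; each goes to the latest open slot no later than its deadline.
Profit order: A=66 C=61 F=56 B=50 D=42 E=39 H=34 G=32
Assign: A→slot 3, C→slot 2, F→slot 1, B skipped, D skipped, E skipped, H skipped, G→slot 4.
Slots: [1:F] [2:C] [3:A] [4:G]
Profit = 56 + 61 + 66 + 32 = 215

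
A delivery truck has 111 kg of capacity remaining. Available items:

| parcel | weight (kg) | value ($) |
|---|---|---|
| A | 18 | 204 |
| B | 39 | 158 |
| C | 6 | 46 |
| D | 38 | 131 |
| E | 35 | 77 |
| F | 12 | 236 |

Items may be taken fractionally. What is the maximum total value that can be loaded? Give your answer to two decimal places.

768.11

Greedy by value/weight ratio, highest first.
Ratios (sorted): F 19.67, A 11.33, C 7.67, B 4.05, D 3.45, E 2.20
take F (12 @ 236); take A (18 @ 204); take C (6 @ 46); take B (39 @ 158); take 36/38 of D → 124.11. Capacity used 111/111.
Total value = 768.11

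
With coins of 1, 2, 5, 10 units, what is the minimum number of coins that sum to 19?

19 = 1×10 + 1×5 + 2×2
Total coins = 1 + 1 + 2 = 4

4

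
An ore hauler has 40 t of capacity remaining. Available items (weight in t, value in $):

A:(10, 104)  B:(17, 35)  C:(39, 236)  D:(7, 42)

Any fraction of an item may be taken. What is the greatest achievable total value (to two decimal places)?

285.54

Greedy by value/weight ratio, highest first.
Order: A (104/10=10.40) > C (236/39=6.05) > D (42/7=6.00) > B (35/17=2.06)
Fill: take A (10 @ 104) → take 30/39 of C → 181.54; 40/40 used.
Total value = 285.54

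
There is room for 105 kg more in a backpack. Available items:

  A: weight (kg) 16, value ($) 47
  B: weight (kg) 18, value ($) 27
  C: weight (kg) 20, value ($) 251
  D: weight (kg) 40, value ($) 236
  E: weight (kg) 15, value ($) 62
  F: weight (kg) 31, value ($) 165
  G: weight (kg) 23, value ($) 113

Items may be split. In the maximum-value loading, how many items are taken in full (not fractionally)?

3

Sort by value per unit weight and fill in that order.
Ratios (sorted): C 12.55, D 5.90, F 5.32, G 4.91, E 4.13, A 2.94, B 1.50
take C (20 @ 251); take D (40 @ 236); take F (31 @ 165); take 14/23 of G → 68.78. Capacity used 105/105.
3 item(s) taken whole; one partial (take 14/23 of G).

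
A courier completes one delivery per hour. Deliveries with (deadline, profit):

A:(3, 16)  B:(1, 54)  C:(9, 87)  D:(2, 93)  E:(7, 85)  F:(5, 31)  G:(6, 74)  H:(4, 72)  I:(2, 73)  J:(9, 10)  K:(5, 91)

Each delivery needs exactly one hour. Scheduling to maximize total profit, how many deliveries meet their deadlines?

9

Take jobs in profit order; each goes to the latest open slot no later than its deadline.
By profit: D(d2,93), K(d5,91), C(d9,87), E(d7,85), G(d6,74), I(d2,73), H(d4,72), B(d1,54), F(d5,31), A(d3,16), J(d9,10)
D→slot 2; K→slot 5; C→slot 9; E→slot 7; G→slot 6; I→slot 1; H→slot 4; B skipped; F→slot 3; A skipped; J→slot 8.
9 of 11 scheduled.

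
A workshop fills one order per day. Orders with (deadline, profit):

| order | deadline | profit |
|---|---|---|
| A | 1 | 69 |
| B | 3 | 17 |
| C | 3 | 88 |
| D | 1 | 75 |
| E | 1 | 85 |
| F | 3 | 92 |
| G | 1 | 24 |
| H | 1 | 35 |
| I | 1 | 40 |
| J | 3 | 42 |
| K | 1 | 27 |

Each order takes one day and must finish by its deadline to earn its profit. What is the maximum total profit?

265

Profit order: F=92 C=88 E=85 D=75 A=69 J=42 I=40 H=35 K=27 G=24 B=17
Assign: F→slot 3, C→slot 2, E→slot 1, D skipped, A skipped, J skipped, I skipped, H skipped, K skipped, G skipped, B skipped.
Slots: [1:E] [2:C] [3:F]
Profit = 85 + 88 + 92 = 265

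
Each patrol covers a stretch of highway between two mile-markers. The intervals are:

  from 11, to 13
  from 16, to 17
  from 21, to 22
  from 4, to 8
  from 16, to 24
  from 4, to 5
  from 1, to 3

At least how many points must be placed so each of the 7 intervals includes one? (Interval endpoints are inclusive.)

Sorted: [1,3] [4,5] [4,8] [11,13] [16,17] [21,22] [16,24]
{[1,3]} hit by 3; {[4,5],[4,8]} hit by 5; {[11,13]} hit by 13; {[16,17]} hit by 17; {[21,22],[16,24]} hit by 22.
Points: 3, 5, 13, 17, 22 (5 total).

5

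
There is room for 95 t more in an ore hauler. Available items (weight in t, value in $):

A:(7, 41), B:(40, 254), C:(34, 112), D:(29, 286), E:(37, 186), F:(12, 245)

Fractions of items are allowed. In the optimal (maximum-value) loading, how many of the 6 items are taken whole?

4

Greedy by value/weight ratio, highest first.
Order: F (245/12=20.42) > D (286/29=9.86) > B (254/40=6.35) > A (41/7=5.86) > E (186/37=5.03) > C (112/34=3.29)
Fill: take F (12 @ 245) → take D (29 @ 286) → take B (40 @ 254) → take A (7 @ 41) → take 7/37 of E → 35.19; 95/95 used.
4 item(s) taken whole; one partial (take 7/37 of E).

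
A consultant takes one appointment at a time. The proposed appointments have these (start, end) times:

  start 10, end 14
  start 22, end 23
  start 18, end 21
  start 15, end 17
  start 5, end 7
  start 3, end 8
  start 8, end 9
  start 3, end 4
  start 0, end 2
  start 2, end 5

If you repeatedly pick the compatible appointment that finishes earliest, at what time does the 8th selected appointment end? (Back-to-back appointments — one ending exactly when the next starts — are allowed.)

23

Order by finish time; keep every interval that doesn't clash with the previous kept one.
By end time: (0,2), (3,4), (2,5), (5,7), (3,8), (8,9), (10,14), (15,17), (18,21), (22,23).
Pick (0,2); next start ≥ 2 → (3,4); next start ≥ 4 → (5,7); next start ≥ 7 → (8,9); next start ≥ 9 → (10,14); next start ≥ 14 → (15,17); next start ≥ 17 → (18,21); next start ≥ 21 → (22,23).
Selected: (0,2) (3,4) (5,7) (8,9) (10,14) (15,17) (18,21) (22,23)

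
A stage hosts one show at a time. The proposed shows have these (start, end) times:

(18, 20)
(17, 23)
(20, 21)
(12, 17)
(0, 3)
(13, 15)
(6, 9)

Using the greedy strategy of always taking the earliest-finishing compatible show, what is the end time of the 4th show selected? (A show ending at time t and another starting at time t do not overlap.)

Greedy by earliest finish: after sorting by end time, pick each interval compatible with the last pick.
Sorted by end: (0,3)  (6,9)  (13,15)  (12,17)  (18,20)  (20,21)  (17,23)
take (0,3); take (6,9); take (13,15); take (18,20); take (20,21); skip (17,23).
Selected: (0,3) (6,9) (13,15) (18,20) (20,21)

20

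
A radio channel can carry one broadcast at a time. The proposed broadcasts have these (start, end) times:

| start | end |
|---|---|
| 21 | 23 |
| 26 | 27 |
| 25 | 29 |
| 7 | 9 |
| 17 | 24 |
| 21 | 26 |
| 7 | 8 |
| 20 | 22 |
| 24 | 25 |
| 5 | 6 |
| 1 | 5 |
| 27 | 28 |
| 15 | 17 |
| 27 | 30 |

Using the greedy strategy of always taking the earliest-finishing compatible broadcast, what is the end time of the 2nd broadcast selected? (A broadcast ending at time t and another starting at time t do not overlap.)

6

By end time: (1,5), (5,6), (7,8), (7,9), (15,17), (20,22), (21,23), (17,24), (24,25), (21,26), (26,27), (27,28), (25,29), (27,30).
Pick (1,5); next start ≥ 5 → (5,6); next start ≥ 6 → (7,8); next start ≥ 8 → (15,17); next start ≥ 17 → (20,22); next start ≥ 22 → (24,25); next start ≥ 25 → (26,27); next start ≥ 27 → (27,28).
Selected: (1,5) (5,6) (7,8) (15,17) (20,22) (24,25) (26,27) (27,28)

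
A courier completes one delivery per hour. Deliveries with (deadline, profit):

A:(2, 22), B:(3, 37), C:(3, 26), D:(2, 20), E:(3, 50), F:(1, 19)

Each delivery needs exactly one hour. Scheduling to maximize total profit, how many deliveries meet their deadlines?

By profit: E(d3,50), B(d3,37), C(d3,26), A(d2,22), D(d2,20), F(d1,19)
E→slot 3; B→slot 2; C→slot 1; A skipped; D skipped; F skipped.
3 of 6 scheduled.

3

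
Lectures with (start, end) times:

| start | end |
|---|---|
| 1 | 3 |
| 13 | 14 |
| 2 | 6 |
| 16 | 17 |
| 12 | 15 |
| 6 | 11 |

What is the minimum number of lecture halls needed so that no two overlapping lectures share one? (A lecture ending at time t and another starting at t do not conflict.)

2

starts: [1, 2, 6, 12, 13, 16]
ends:   [3, 6, 11, 14, 15, 17]
s1→1 s2→2  — peak 2.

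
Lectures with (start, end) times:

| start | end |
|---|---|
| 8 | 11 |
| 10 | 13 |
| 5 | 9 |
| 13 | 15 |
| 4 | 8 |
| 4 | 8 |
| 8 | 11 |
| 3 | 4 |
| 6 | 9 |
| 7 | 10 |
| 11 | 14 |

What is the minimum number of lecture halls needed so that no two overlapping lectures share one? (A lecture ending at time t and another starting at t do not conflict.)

5

The answer is the maximum number of intervals overlapping at any instant.
Events (time:±→running): 3:+→1 4:-→0 4:+→1 4:+→2 5:+→3 6:+→4 7:+→5 … peak 5.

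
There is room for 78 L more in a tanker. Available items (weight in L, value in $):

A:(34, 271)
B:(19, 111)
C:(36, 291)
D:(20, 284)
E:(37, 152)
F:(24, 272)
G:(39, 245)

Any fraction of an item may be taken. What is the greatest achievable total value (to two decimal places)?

Sort by value per unit weight and fill in that order.
Ratios (sorted): D 14.20, F 11.33, C 8.08, A 7.97, G 6.28, B 5.84, E 4.11
take D (20 @ 284); take F (24 @ 272); take 34/36 of C → 274.83. Capacity used 78/78.
Total value = 830.83

830.83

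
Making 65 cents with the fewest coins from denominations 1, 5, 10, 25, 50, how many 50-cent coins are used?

Greedy: take as many of the largest coin as possible, then repeat with the remainder.
65 = 1×50 + 1×10 + 1×5
Count of 50: 1

1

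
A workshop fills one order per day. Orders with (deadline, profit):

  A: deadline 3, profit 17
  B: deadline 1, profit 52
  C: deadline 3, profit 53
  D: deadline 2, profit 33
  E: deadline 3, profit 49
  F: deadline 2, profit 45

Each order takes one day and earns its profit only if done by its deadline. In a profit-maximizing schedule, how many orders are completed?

3

Take jobs in profit order; each goes to the latest open slot no later than its deadline.
Profit order: C=53 B=52 E=49 F=45 D=33 A=17
Assign: C→slot 3, B→slot 1, E→slot 2, F skipped, D skipped, A skipped.
Slots: [1:B] [2:E] [3:C]
3 of 6 scheduled.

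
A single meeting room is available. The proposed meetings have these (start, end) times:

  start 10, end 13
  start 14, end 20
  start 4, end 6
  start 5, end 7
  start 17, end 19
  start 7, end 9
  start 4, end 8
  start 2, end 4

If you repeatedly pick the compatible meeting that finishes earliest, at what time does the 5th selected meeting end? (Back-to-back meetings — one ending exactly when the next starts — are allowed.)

19

Sort by end time and greedily take each interval whose start is ≥ the last chosen end.
By end time: (2,4), (4,6), (5,7), (4,8), (7,9), (10,13), (17,19), (14,20).
Pick (2,4); next start ≥ 4 → (4,6); next start ≥ 6 → (7,9); next start ≥ 9 → (10,13); next start ≥ 13 → (17,19).
Selected: (2,4) (4,6) (7,9) (10,13) (17,19)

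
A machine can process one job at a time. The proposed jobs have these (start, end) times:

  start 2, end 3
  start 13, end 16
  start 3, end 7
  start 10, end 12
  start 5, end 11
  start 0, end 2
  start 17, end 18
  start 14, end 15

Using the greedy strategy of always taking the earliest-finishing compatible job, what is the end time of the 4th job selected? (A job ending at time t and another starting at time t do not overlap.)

Order by finish time; keep every interval that doesn't clash with the previous kept one.
By end time: (0,2), (2,3), (3,7), (5,11), (10,12), (14,15), (13,16), (17,18).
Pick (0,2); next start ≥ 2 → (2,3); next start ≥ 3 → (3,7); next start ≥ 7 → (10,12); next start ≥ 12 → (14,15); next start ≥ 15 → (17,18).
Selected: (0,2) (2,3) (3,7) (10,12) (14,15) (17,18)

12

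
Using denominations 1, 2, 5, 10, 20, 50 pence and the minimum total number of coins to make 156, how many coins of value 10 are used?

Greedy: take as many of the largest coin as possible, then repeat with the remainder.
156 = 3×50 + 1×5 + 1×1
Count of 10: 0

0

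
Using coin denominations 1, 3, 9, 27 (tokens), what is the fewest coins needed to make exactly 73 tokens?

73 − 2×27→19 − 2×9→1 − 1×1→0
Total coins = 2 + 2 + 1 = 5

5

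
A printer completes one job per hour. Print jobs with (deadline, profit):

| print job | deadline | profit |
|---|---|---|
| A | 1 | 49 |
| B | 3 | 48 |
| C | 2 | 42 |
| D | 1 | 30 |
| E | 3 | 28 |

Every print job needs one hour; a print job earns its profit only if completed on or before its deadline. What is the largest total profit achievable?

139

Take jobs in profit order; each goes to the latest open slot no later than its deadline.
By profit: A(d1,49), B(d3,48), C(d2,42), D(d1,30), E(d3,28)
A→slot 1; B→slot 3; C→slot 2; D skipped; E skipped.
Profit = 49 + 42 + 48 = 139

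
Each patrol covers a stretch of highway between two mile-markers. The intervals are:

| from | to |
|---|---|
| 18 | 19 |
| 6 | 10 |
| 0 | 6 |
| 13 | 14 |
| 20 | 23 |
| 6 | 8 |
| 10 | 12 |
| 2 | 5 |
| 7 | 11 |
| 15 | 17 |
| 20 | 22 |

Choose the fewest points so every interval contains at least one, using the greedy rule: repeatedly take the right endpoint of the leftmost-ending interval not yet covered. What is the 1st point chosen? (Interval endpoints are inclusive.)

Sort by right endpoint; whenever an interval is uncovered, place a point at its right end.
Sorted: [2,5] [0,6] [6,8] [6,10] [7,11] [10,12] [13,14] [15,17] [18,19] [20,22] [20,23]
{[2,5],[0,6]} hit by 5; {[6,8],[6,10],[7,11]} hit by 8; {[10,12]} hit by 12; {[13,14]} hit by 14; {[15,17]} hit by 17; {[18,19]} hit by 19; {[20,22],[20,23]} hit by 22.
Points: 5, 8, 12, 14, 17, 19, 22 (7 total).

5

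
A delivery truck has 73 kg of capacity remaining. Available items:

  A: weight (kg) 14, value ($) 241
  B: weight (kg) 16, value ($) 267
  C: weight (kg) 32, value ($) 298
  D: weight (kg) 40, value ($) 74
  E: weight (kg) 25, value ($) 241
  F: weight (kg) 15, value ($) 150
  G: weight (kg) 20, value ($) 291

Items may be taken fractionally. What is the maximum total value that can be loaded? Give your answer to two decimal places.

Order: A (241/14=17.21) > B (267/16=16.69) > G (291/20=14.55) > F (150/15=10.00) > E (241/25=9.64) > C (298/32=9.31) > D (74/40=1.85)
Fill: take A (14 @ 241) → take B (16 @ 267) → take G (20 @ 291) → take F (15 @ 150) → take 8/25 of E → 77.12; 73/73 used.
Total value = 1026.12

1026.12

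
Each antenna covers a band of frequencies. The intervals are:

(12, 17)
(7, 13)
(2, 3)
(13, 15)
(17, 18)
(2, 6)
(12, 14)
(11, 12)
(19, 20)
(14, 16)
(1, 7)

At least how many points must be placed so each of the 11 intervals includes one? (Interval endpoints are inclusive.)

5

Sort by right endpoint; whenever an interval is uncovered, place a point at its right end.
By right end: [2,3]  [2,6]  [1,7]  [11,12]  [7,13]  [12,14]  [13,15]  [14,16]  [12,17]  [17,18]  [19,20]
[2,3] uncovered → point at 3; [11,12] uncovered → point at 12; [13,15] uncovered → point at 15; [17,18] uncovered → point at 18; [19,20] uncovered → point at 20.
Points: 3, 12, 15, 18, 20 (5 total).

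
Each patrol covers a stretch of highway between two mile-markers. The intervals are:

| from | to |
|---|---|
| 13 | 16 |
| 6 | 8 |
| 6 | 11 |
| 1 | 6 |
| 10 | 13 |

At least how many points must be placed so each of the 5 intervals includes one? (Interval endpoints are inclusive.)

Process intervals by earliest right end; each time one isn't hit yet, stab at its right endpoint.
Sorted: [1,6] [6,8] [6,11] [10,13] [13,16]
{[1,6],[6,8],[6,11]} hit by 6; {[10,13],[13,16]} hit by 13.
Points: 6, 13 (2 total).

2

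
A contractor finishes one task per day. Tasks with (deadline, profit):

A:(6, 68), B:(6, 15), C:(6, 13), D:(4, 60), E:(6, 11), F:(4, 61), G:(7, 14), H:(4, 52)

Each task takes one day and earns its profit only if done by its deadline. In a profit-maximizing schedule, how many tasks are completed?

7

Sort by profit descending; place each in the latest free slot ≤ its deadline.
Profit order: A=68 F=61 D=60 H=52 B=15 G=14 C=13 E=11
Assign: A→slot 6, F→slot 4, D→slot 3, H→slot 2, B→slot 5, G→slot 7, C→slot 1, E skipped.
Slots: [1:C] [2:H] [3:D] [4:F] [5:B] [6:A] [7:G]
7 of 8 scheduled.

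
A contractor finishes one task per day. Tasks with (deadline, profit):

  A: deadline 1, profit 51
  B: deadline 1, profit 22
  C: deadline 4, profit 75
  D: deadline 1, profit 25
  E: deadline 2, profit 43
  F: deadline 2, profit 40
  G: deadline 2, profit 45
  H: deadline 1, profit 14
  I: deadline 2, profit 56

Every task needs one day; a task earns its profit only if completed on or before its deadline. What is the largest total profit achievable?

182

Sort by profit descending; place each in the latest free slot ≤ its deadline.
By profit: C(d4,75), I(d2,56), A(d1,51), G(d2,45), E(d2,43), F(d2,40), D(d1,25), B(d1,22), H(d1,14)
C→slot 4; I→slot 2; A→slot 1; G skipped; E skipped; F skipped; D skipped; B skipped; H skipped.
Profit = 51 + 56 + 75 = 182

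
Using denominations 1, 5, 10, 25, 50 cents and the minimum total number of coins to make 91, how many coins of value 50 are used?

1

Use the largest denomination that fits, subtract, and repeat.
91 = 1×50 + 1×25 + 1×10 + 1×5 + 1×1
Count of 50: 1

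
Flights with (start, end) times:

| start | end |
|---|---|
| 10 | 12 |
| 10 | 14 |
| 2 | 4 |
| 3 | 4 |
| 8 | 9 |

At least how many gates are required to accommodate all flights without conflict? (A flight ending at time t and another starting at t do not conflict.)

2

starts: [2, 3, 8, 10, 10]
ends:   [4, 4, 9, 12, 14]
s2→1 s3→2  — peak 2.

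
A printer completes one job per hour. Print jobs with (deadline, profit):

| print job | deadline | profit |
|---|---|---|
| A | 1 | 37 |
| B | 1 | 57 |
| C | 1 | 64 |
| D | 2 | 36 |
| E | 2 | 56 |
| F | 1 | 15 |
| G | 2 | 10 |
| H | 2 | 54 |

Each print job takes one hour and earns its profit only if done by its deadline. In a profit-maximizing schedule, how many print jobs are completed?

2

Sort by profit descending; place each in the latest free slot ≤ its deadline.
By profit: C(d1,64), B(d1,57), E(d2,56), H(d2,54), A(d1,37), D(d2,36), F(d1,15), G(d2,10)
C→slot 1; B skipped; E→slot 2; H skipped; A skipped; D skipped; F skipped; G skipped.
2 of 8 scheduled.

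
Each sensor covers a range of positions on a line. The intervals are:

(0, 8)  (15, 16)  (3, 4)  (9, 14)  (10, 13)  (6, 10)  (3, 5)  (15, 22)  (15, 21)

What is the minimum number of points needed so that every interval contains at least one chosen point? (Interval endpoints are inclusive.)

Sorted: [3,4] [3,5] [0,8] [6,10] [10,13] [9,14] [15,16] [15,21] [15,22]
{[3,4],[3,5],[0,8]} hit by 4; {[6,10],[10,13],[9,14]} hit by 10; {[15,16],[15,21],[15,22]} hit by 16.
Points: 4, 10, 16 (3 total).

3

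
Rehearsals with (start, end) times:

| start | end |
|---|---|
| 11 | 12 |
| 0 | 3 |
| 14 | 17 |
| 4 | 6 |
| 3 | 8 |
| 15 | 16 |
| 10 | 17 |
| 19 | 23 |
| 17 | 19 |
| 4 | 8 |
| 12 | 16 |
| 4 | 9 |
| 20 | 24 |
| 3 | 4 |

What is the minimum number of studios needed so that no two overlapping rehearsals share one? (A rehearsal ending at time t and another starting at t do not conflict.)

4

Events (time:±→running): 0:+→1 3:-→0 3:+→1 3:+→2 4:-→1 4:+→2 4:+→3 4:+→4 … peak 4.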